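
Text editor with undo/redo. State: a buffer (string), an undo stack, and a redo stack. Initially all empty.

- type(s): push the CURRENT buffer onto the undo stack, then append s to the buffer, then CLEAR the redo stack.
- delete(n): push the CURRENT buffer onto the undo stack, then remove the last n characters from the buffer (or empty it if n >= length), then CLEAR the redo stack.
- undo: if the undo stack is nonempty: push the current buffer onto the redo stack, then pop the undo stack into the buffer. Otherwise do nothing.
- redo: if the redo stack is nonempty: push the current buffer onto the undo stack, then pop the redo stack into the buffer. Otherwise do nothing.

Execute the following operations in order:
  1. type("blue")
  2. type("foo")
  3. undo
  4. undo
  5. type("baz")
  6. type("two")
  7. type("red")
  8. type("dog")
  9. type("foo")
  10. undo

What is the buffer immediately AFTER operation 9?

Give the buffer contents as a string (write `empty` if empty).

After op 1 (type): buf='blue' undo_depth=1 redo_depth=0
After op 2 (type): buf='bluefoo' undo_depth=2 redo_depth=0
After op 3 (undo): buf='blue' undo_depth=1 redo_depth=1
After op 4 (undo): buf='(empty)' undo_depth=0 redo_depth=2
After op 5 (type): buf='baz' undo_depth=1 redo_depth=0
After op 6 (type): buf='baztwo' undo_depth=2 redo_depth=0
After op 7 (type): buf='baztwored' undo_depth=3 redo_depth=0
After op 8 (type): buf='baztworeddog' undo_depth=4 redo_depth=0
After op 9 (type): buf='baztworeddogfoo' undo_depth=5 redo_depth=0

Answer: baztworeddogfoo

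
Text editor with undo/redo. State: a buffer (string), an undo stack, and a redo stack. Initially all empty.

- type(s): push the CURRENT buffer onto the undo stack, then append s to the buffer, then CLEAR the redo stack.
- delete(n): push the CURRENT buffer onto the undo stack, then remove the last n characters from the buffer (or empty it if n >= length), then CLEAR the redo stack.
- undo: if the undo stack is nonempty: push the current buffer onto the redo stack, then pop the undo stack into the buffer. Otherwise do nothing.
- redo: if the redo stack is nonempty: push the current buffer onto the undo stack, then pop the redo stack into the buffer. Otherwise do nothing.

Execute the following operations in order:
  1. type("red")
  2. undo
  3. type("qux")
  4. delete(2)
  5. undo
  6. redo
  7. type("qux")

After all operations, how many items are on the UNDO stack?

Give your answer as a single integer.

Answer: 3

Derivation:
After op 1 (type): buf='red' undo_depth=1 redo_depth=0
After op 2 (undo): buf='(empty)' undo_depth=0 redo_depth=1
After op 3 (type): buf='qux' undo_depth=1 redo_depth=0
After op 4 (delete): buf='q' undo_depth=2 redo_depth=0
After op 5 (undo): buf='qux' undo_depth=1 redo_depth=1
After op 6 (redo): buf='q' undo_depth=2 redo_depth=0
After op 7 (type): buf='qqux' undo_depth=3 redo_depth=0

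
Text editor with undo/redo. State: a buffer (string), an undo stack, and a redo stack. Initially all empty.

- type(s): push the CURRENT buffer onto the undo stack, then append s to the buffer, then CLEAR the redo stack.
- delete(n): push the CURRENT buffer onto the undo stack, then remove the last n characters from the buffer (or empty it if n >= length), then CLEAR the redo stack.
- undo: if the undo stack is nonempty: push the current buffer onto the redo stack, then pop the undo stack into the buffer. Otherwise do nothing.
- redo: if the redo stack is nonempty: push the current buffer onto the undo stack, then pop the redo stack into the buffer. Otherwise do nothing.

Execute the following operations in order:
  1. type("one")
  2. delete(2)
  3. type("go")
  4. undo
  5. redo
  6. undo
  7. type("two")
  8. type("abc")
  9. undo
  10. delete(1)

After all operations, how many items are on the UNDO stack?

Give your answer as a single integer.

After op 1 (type): buf='one' undo_depth=1 redo_depth=0
After op 2 (delete): buf='o' undo_depth=2 redo_depth=0
After op 3 (type): buf='ogo' undo_depth=3 redo_depth=0
After op 4 (undo): buf='o' undo_depth=2 redo_depth=1
After op 5 (redo): buf='ogo' undo_depth=3 redo_depth=0
After op 6 (undo): buf='o' undo_depth=2 redo_depth=1
After op 7 (type): buf='otwo' undo_depth=3 redo_depth=0
After op 8 (type): buf='otwoabc' undo_depth=4 redo_depth=0
After op 9 (undo): buf='otwo' undo_depth=3 redo_depth=1
After op 10 (delete): buf='otw' undo_depth=4 redo_depth=0

Answer: 4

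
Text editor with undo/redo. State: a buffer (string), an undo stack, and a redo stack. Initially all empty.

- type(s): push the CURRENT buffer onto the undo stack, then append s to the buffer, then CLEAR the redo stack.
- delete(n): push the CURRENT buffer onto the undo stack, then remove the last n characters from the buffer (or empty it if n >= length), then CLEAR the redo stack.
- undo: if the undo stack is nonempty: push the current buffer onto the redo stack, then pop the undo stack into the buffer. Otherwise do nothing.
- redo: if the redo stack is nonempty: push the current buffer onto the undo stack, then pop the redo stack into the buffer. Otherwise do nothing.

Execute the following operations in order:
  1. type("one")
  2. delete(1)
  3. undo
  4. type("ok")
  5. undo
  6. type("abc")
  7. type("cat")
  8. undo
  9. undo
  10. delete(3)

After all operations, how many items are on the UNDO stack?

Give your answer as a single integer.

After op 1 (type): buf='one' undo_depth=1 redo_depth=0
After op 2 (delete): buf='on' undo_depth=2 redo_depth=0
After op 3 (undo): buf='one' undo_depth=1 redo_depth=1
After op 4 (type): buf='oneok' undo_depth=2 redo_depth=0
After op 5 (undo): buf='one' undo_depth=1 redo_depth=1
After op 6 (type): buf='oneabc' undo_depth=2 redo_depth=0
After op 7 (type): buf='oneabccat' undo_depth=3 redo_depth=0
After op 8 (undo): buf='oneabc' undo_depth=2 redo_depth=1
After op 9 (undo): buf='one' undo_depth=1 redo_depth=2
After op 10 (delete): buf='(empty)' undo_depth=2 redo_depth=0

Answer: 2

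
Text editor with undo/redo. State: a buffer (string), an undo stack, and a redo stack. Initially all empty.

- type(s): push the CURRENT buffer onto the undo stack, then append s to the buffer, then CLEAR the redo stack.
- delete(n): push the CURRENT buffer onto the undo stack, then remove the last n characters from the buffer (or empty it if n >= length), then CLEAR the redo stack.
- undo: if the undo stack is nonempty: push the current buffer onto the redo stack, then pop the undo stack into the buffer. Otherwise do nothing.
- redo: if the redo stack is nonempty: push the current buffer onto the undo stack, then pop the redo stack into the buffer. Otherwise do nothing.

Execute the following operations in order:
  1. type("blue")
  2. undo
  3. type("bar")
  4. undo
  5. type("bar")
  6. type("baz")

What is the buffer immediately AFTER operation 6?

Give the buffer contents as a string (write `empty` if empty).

Answer: barbaz

Derivation:
After op 1 (type): buf='blue' undo_depth=1 redo_depth=0
After op 2 (undo): buf='(empty)' undo_depth=0 redo_depth=1
After op 3 (type): buf='bar' undo_depth=1 redo_depth=0
After op 4 (undo): buf='(empty)' undo_depth=0 redo_depth=1
After op 5 (type): buf='bar' undo_depth=1 redo_depth=0
After op 6 (type): buf='barbaz' undo_depth=2 redo_depth=0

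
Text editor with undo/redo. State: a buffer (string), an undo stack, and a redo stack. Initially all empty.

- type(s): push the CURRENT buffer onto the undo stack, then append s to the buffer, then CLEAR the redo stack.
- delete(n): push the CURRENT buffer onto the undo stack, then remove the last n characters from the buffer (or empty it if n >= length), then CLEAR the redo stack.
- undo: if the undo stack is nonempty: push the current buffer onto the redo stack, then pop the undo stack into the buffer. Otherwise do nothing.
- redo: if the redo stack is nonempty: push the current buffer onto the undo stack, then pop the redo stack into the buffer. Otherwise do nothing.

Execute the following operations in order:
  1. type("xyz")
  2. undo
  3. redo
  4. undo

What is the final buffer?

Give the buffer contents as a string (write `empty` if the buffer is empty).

After op 1 (type): buf='xyz' undo_depth=1 redo_depth=0
After op 2 (undo): buf='(empty)' undo_depth=0 redo_depth=1
After op 3 (redo): buf='xyz' undo_depth=1 redo_depth=0
After op 4 (undo): buf='(empty)' undo_depth=0 redo_depth=1

Answer: empty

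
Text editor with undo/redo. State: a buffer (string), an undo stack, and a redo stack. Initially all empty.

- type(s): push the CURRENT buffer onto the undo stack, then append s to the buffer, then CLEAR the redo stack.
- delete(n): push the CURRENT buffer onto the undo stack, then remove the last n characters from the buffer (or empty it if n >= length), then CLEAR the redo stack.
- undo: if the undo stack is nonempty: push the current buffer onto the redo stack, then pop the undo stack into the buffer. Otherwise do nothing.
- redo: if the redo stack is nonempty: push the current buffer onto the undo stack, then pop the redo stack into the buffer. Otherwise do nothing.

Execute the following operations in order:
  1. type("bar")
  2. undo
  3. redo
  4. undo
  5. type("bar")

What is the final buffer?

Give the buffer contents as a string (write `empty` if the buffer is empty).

After op 1 (type): buf='bar' undo_depth=1 redo_depth=0
After op 2 (undo): buf='(empty)' undo_depth=0 redo_depth=1
After op 3 (redo): buf='bar' undo_depth=1 redo_depth=0
After op 4 (undo): buf='(empty)' undo_depth=0 redo_depth=1
After op 5 (type): buf='bar' undo_depth=1 redo_depth=0

Answer: bar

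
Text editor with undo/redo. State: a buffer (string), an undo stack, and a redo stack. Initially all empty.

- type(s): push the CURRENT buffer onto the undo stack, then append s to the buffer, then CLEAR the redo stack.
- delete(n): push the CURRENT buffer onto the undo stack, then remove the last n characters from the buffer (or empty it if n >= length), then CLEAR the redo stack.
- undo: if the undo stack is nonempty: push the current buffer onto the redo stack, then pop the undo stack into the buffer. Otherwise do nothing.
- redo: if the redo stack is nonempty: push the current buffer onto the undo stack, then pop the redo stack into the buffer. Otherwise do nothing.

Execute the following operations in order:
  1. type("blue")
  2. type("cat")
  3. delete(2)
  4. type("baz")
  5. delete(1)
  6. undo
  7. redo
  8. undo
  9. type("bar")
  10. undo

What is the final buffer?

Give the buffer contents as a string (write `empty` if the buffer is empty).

After op 1 (type): buf='blue' undo_depth=1 redo_depth=0
After op 2 (type): buf='bluecat' undo_depth=2 redo_depth=0
After op 3 (delete): buf='bluec' undo_depth=3 redo_depth=0
After op 4 (type): buf='bluecbaz' undo_depth=4 redo_depth=0
After op 5 (delete): buf='bluecba' undo_depth=5 redo_depth=0
After op 6 (undo): buf='bluecbaz' undo_depth=4 redo_depth=1
After op 7 (redo): buf='bluecba' undo_depth=5 redo_depth=0
After op 8 (undo): buf='bluecbaz' undo_depth=4 redo_depth=1
After op 9 (type): buf='bluecbazbar' undo_depth=5 redo_depth=0
After op 10 (undo): buf='bluecbaz' undo_depth=4 redo_depth=1

Answer: bluecbaz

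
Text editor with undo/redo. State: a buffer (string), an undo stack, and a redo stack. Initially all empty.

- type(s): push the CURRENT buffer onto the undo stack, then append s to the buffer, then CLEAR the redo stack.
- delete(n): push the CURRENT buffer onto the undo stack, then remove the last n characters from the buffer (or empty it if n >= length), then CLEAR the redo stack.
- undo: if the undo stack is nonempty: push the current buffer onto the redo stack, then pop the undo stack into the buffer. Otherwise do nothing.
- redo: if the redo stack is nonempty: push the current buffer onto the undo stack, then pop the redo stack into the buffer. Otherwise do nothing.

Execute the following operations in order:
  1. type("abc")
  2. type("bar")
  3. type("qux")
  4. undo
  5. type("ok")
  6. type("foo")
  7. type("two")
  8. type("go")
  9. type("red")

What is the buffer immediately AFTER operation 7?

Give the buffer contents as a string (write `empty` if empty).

After op 1 (type): buf='abc' undo_depth=1 redo_depth=0
After op 2 (type): buf='abcbar' undo_depth=2 redo_depth=0
After op 3 (type): buf='abcbarqux' undo_depth=3 redo_depth=0
After op 4 (undo): buf='abcbar' undo_depth=2 redo_depth=1
After op 5 (type): buf='abcbarok' undo_depth=3 redo_depth=0
After op 6 (type): buf='abcbarokfoo' undo_depth=4 redo_depth=0
After op 7 (type): buf='abcbarokfootwo' undo_depth=5 redo_depth=0

Answer: abcbarokfootwo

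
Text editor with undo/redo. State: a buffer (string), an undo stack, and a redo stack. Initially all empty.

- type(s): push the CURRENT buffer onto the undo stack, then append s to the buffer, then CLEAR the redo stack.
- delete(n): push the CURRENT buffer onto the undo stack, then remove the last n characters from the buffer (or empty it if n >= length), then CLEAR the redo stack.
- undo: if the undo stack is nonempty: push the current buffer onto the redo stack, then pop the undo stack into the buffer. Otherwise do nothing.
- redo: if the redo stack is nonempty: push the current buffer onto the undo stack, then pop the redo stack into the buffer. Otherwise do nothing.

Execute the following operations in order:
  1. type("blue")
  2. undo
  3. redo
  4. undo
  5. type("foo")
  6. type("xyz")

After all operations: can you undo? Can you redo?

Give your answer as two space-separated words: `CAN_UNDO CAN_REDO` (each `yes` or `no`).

After op 1 (type): buf='blue' undo_depth=1 redo_depth=0
After op 2 (undo): buf='(empty)' undo_depth=0 redo_depth=1
After op 3 (redo): buf='blue' undo_depth=1 redo_depth=0
After op 4 (undo): buf='(empty)' undo_depth=0 redo_depth=1
After op 5 (type): buf='foo' undo_depth=1 redo_depth=0
After op 6 (type): buf='fooxyz' undo_depth=2 redo_depth=0

Answer: yes no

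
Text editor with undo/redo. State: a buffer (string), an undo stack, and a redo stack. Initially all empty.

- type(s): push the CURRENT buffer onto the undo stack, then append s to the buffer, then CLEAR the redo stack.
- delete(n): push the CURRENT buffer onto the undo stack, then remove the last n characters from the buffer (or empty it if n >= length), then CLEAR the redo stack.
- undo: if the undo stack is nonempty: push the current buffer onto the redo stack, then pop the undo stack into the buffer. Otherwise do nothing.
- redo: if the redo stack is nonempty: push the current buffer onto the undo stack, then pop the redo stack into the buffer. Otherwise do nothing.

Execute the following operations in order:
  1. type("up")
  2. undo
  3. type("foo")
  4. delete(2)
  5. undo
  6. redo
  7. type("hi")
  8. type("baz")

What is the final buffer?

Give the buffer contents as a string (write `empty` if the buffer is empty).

Answer: fhibaz

Derivation:
After op 1 (type): buf='up' undo_depth=1 redo_depth=0
After op 2 (undo): buf='(empty)' undo_depth=0 redo_depth=1
After op 3 (type): buf='foo' undo_depth=1 redo_depth=0
After op 4 (delete): buf='f' undo_depth=2 redo_depth=0
After op 5 (undo): buf='foo' undo_depth=1 redo_depth=1
After op 6 (redo): buf='f' undo_depth=2 redo_depth=0
After op 7 (type): buf='fhi' undo_depth=3 redo_depth=0
After op 8 (type): buf='fhibaz' undo_depth=4 redo_depth=0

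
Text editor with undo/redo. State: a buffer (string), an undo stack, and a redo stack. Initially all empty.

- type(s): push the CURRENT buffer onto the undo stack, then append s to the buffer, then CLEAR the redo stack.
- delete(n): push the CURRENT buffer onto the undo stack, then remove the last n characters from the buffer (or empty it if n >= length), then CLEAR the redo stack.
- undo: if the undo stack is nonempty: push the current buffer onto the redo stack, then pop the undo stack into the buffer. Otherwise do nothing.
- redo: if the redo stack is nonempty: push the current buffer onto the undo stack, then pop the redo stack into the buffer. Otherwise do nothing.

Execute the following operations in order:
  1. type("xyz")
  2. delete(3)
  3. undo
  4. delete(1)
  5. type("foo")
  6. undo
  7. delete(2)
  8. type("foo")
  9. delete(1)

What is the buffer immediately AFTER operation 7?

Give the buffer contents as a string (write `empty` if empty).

After op 1 (type): buf='xyz' undo_depth=1 redo_depth=0
After op 2 (delete): buf='(empty)' undo_depth=2 redo_depth=0
After op 3 (undo): buf='xyz' undo_depth=1 redo_depth=1
After op 4 (delete): buf='xy' undo_depth=2 redo_depth=0
After op 5 (type): buf='xyfoo' undo_depth=3 redo_depth=0
After op 6 (undo): buf='xy' undo_depth=2 redo_depth=1
After op 7 (delete): buf='(empty)' undo_depth=3 redo_depth=0

Answer: empty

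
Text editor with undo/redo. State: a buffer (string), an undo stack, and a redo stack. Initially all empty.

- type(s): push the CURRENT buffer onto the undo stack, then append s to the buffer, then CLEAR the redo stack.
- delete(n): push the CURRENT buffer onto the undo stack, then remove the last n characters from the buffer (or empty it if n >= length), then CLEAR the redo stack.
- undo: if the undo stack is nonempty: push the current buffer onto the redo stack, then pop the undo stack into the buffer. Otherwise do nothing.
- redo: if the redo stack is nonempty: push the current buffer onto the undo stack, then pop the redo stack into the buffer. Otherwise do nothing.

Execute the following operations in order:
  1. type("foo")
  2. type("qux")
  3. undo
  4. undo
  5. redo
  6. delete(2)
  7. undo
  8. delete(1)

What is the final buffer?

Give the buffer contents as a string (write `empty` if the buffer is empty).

Answer: fo

Derivation:
After op 1 (type): buf='foo' undo_depth=1 redo_depth=0
After op 2 (type): buf='fooqux' undo_depth=2 redo_depth=0
After op 3 (undo): buf='foo' undo_depth=1 redo_depth=1
After op 4 (undo): buf='(empty)' undo_depth=0 redo_depth=2
After op 5 (redo): buf='foo' undo_depth=1 redo_depth=1
After op 6 (delete): buf='f' undo_depth=2 redo_depth=0
After op 7 (undo): buf='foo' undo_depth=1 redo_depth=1
After op 8 (delete): buf='fo' undo_depth=2 redo_depth=0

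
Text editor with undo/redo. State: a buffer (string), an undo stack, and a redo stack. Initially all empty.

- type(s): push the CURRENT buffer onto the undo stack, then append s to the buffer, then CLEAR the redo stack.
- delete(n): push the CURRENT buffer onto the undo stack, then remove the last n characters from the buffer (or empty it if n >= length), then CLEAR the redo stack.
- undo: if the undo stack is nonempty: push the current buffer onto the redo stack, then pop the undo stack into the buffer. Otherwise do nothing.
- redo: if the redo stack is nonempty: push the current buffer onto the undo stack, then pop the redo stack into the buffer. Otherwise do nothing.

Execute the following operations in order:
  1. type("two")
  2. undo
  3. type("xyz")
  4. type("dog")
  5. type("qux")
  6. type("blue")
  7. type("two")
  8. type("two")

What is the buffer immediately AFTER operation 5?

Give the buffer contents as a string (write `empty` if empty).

After op 1 (type): buf='two' undo_depth=1 redo_depth=0
After op 2 (undo): buf='(empty)' undo_depth=0 redo_depth=1
After op 3 (type): buf='xyz' undo_depth=1 redo_depth=0
After op 4 (type): buf='xyzdog' undo_depth=2 redo_depth=0
After op 5 (type): buf='xyzdogqux' undo_depth=3 redo_depth=0

Answer: xyzdogqux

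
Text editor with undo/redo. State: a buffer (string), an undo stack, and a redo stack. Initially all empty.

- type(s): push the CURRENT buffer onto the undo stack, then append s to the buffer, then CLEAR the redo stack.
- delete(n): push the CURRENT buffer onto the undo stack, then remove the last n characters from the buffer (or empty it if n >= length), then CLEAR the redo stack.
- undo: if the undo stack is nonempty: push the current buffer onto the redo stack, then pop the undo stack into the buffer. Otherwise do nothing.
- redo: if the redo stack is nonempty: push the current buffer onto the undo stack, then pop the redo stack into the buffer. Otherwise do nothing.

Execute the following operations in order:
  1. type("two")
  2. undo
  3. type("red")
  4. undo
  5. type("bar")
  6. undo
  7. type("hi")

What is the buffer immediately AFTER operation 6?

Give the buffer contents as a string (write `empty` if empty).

After op 1 (type): buf='two' undo_depth=1 redo_depth=0
After op 2 (undo): buf='(empty)' undo_depth=0 redo_depth=1
After op 3 (type): buf='red' undo_depth=1 redo_depth=0
After op 4 (undo): buf='(empty)' undo_depth=0 redo_depth=1
After op 5 (type): buf='bar' undo_depth=1 redo_depth=0
After op 6 (undo): buf='(empty)' undo_depth=0 redo_depth=1

Answer: empty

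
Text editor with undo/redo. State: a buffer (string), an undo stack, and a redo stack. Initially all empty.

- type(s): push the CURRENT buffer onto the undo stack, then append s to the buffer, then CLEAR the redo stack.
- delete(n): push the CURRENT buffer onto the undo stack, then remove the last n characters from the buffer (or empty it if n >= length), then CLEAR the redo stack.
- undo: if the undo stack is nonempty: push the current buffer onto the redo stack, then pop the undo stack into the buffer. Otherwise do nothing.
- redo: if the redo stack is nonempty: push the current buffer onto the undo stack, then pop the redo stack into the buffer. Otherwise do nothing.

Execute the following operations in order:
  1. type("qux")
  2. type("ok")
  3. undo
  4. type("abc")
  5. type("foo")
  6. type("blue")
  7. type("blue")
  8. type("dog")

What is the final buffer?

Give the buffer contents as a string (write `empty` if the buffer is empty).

Answer: quxabcfoobluebluedog

Derivation:
After op 1 (type): buf='qux' undo_depth=1 redo_depth=0
After op 2 (type): buf='quxok' undo_depth=2 redo_depth=0
After op 3 (undo): buf='qux' undo_depth=1 redo_depth=1
After op 4 (type): buf='quxabc' undo_depth=2 redo_depth=0
After op 5 (type): buf='quxabcfoo' undo_depth=3 redo_depth=0
After op 6 (type): buf='quxabcfooblue' undo_depth=4 redo_depth=0
After op 7 (type): buf='quxabcfooblueblue' undo_depth=5 redo_depth=0
After op 8 (type): buf='quxabcfoobluebluedog' undo_depth=6 redo_depth=0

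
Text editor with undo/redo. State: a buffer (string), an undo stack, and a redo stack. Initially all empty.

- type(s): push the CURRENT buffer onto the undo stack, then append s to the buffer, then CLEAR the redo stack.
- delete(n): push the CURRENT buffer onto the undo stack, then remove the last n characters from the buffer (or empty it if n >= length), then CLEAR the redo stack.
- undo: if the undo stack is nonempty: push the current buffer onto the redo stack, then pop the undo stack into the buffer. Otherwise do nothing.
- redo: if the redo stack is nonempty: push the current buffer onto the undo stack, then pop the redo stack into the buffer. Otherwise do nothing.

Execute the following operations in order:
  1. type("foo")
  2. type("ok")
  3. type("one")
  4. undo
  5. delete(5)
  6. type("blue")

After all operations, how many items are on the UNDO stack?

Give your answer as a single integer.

Answer: 4

Derivation:
After op 1 (type): buf='foo' undo_depth=1 redo_depth=0
After op 2 (type): buf='foook' undo_depth=2 redo_depth=0
After op 3 (type): buf='foookone' undo_depth=3 redo_depth=0
After op 4 (undo): buf='foook' undo_depth=2 redo_depth=1
After op 5 (delete): buf='(empty)' undo_depth=3 redo_depth=0
After op 6 (type): buf='blue' undo_depth=4 redo_depth=0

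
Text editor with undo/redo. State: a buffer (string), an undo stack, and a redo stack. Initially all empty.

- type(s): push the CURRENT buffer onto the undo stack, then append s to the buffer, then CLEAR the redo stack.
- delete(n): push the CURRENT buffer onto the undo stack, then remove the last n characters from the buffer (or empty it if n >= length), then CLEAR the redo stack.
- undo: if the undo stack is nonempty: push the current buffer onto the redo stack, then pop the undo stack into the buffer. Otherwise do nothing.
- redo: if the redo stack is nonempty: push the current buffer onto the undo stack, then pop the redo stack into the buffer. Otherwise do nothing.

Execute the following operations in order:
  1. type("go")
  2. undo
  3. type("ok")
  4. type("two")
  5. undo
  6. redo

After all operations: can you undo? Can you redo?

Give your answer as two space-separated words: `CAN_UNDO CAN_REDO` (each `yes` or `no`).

Answer: yes no

Derivation:
After op 1 (type): buf='go' undo_depth=1 redo_depth=0
After op 2 (undo): buf='(empty)' undo_depth=0 redo_depth=1
After op 3 (type): buf='ok' undo_depth=1 redo_depth=0
After op 4 (type): buf='oktwo' undo_depth=2 redo_depth=0
After op 5 (undo): buf='ok' undo_depth=1 redo_depth=1
After op 6 (redo): buf='oktwo' undo_depth=2 redo_depth=0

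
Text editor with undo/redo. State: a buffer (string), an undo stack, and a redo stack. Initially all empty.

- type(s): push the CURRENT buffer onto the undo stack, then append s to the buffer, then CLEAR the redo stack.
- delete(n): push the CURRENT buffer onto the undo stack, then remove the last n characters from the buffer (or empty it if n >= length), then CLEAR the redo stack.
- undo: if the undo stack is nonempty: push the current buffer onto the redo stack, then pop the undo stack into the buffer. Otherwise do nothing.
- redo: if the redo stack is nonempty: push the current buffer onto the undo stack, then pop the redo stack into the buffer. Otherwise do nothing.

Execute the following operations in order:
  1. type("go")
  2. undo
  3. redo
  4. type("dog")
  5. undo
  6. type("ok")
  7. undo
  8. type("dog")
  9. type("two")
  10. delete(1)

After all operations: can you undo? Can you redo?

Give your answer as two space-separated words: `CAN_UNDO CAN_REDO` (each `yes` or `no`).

Answer: yes no

Derivation:
After op 1 (type): buf='go' undo_depth=1 redo_depth=0
After op 2 (undo): buf='(empty)' undo_depth=0 redo_depth=1
After op 3 (redo): buf='go' undo_depth=1 redo_depth=0
After op 4 (type): buf='godog' undo_depth=2 redo_depth=0
After op 5 (undo): buf='go' undo_depth=1 redo_depth=1
After op 6 (type): buf='gook' undo_depth=2 redo_depth=0
After op 7 (undo): buf='go' undo_depth=1 redo_depth=1
After op 8 (type): buf='godog' undo_depth=2 redo_depth=0
After op 9 (type): buf='godogtwo' undo_depth=3 redo_depth=0
After op 10 (delete): buf='godogtw' undo_depth=4 redo_depth=0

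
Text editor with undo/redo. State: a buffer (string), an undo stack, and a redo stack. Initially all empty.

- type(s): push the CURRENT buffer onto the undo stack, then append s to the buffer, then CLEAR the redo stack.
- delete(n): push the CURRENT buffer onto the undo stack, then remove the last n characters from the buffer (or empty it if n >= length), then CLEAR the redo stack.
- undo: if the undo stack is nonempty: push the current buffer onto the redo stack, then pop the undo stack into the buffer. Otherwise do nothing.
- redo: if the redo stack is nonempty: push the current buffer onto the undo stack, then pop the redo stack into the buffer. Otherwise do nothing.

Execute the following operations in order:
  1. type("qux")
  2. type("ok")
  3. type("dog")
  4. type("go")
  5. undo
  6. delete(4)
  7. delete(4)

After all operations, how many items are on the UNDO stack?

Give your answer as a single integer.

After op 1 (type): buf='qux' undo_depth=1 redo_depth=0
After op 2 (type): buf='quxok' undo_depth=2 redo_depth=0
After op 3 (type): buf='quxokdog' undo_depth=3 redo_depth=0
After op 4 (type): buf='quxokdoggo' undo_depth=4 redo_depth=0
After op 5 (undo): buf='quxokdog' undo_depth=3 redo_depth=1
After op 6 (delete): buf='quxo' undo_depth=4 redo_depth=0
After op 7 (delete): buf='(empty)' undo_depth=5 redo_depth=0

Answer: 5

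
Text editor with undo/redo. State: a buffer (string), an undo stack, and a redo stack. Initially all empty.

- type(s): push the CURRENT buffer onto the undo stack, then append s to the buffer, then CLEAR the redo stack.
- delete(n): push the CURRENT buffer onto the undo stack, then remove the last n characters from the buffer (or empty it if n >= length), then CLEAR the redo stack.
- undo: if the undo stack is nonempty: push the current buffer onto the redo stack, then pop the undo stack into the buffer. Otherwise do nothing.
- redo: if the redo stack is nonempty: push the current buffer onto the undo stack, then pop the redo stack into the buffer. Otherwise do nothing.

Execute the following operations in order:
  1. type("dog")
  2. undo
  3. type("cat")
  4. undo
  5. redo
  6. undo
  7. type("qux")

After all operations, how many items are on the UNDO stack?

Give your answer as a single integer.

Answer: 1

Derivation:
After op 1 (type): buf='dog' undo_depth=1 redo_depth=0
After op 2 (undo): buf='(empty)' undo_depth=0 redo_depth=1
After op 3 (type): buf='cat' undo_depth=1 redo_depth=0
After op 4 (undo): buf='(empty)' undo_depth=0 redo_depth=1
After op 5 (redo): buf='cat' undo_depth=1 redo_depth=0
After op 6 (undo): buf='(empty)' undo_depth=0 redo_depth=1
After op 7 (type): buf='qux' undo_depth=1 redo_depth=0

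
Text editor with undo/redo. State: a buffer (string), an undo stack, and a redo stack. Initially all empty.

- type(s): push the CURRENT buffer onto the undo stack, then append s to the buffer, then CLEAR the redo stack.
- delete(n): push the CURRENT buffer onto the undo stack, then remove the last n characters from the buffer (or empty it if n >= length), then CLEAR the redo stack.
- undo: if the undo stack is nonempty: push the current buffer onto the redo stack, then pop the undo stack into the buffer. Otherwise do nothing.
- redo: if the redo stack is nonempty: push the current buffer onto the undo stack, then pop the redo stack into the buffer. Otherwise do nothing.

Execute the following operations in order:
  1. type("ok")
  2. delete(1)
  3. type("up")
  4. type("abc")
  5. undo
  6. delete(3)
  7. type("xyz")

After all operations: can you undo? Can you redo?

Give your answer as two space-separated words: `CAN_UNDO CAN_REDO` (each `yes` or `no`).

Answer: yes no

Derivation:
After op 1 (type): buf='ok' undo_depth=1 redo_depth=0
After op 2 (delete): buf='o' undo_depth=2 redo_depth=0
After op 3 (type): buf='oup' undo_depth=3 redo_depth=0
After op 4 (type): buf='oupabc' undo_depth=4 redo_depth=0
After op 5 (undo): buf='oup' undo_depth=3 redo_depth=1
After op 6 (delete): buf='(empty)' undo_depth=4 redo_depth=0
After op 7 (type): buf='xyz' undo_depth=5 redo_depth=0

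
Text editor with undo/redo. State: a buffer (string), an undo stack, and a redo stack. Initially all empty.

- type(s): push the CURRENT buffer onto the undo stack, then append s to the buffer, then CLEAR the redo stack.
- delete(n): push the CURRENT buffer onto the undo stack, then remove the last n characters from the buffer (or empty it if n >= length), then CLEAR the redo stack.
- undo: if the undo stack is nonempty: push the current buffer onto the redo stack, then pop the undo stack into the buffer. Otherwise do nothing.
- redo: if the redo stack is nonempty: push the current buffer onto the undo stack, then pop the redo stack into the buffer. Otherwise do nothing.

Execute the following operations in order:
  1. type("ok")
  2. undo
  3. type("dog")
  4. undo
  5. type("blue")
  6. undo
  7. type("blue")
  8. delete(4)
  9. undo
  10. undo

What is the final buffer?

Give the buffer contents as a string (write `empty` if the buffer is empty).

Answer: empty

Derivation:
After op 1 (type): buf='ok' undo_depth=1 redo_depth=0
After op 2 (undo): buf='(empty)' undo_depth=0 redo_depth=1
After op 3 (type): buf='dog' undo_depth=1 redo_depth=0
After op 4 (undo): buf='(empty)' undo_depth=0 redo_depth=1
After op 5 (type): buf='blue' undo_depth=1 redo_depth=0
After op 6 (undo): buf='(empty)' undo_depth=0 redo_depth=1
After op 7 (type): buf='blue' undo_depth=1 redo_depth=0
After op 8 (delete): buf='(empty)' undo_depth=2 redo_depth=0
After op 9 (undo): buf='blue' undo_depth=1 redo_depth=1
After op 10 (undo): buf='(empty)' undo_depth=0 redo_depth=2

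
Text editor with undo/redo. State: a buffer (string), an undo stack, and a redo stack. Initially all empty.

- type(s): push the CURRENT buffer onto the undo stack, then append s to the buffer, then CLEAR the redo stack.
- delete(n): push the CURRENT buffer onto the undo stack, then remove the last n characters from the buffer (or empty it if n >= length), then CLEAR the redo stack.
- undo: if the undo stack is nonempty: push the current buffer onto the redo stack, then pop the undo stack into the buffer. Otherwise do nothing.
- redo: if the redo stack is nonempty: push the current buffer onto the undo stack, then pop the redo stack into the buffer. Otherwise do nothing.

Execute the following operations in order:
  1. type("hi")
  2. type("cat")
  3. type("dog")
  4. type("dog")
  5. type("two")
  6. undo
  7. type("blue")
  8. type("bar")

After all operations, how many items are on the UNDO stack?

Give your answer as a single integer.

After op 1 (type): buf='hi' undo_depth=1 redo_depth=0
After op 2 (type): buf='hicat' undo_depth=2 redo_depth=0
After op 3 (type): buf='hicatdog' undo_depth=3 redo_depth=0
After op 4 (type): buf='hicatdogdog' undo_depth=4 redo_depth=0
After op 5 (type): buf='hicatdogdogtwo' undo_depth=5 redo_depth=0
After op 6 (undo): buf='hicatdogdog' undo_depth=4 redo_depth=1
After op 7 (type): buf='hicatdogdogblue' undo_depth=5 redo_depth=0
After op 8 (type): buf='hicatdogdogbluebar' undo_depth=6 redo_depth=0

Answer: 6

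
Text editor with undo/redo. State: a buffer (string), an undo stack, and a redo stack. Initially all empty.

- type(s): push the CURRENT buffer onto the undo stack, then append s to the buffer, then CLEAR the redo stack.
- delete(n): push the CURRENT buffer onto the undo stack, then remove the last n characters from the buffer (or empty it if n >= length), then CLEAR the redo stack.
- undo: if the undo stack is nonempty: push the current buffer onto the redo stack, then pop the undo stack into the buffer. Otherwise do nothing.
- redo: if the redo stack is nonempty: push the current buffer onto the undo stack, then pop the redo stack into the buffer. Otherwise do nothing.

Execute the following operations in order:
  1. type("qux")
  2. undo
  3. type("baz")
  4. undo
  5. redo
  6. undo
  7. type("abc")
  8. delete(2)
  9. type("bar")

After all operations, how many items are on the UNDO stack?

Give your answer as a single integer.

Answer: 3

Derivation:
After op 1 (type): buf='qux' undo_depth=1 redo_depth=0
After op 2 (undo): buf='(empty)' undo_depth=0 redo_depth=1
After op 3 (type): buf='baz' undo_depth=1 redo_depth=0
After op 4 (undo): buf='(empty)' undo_depth=0 redo_depth=1
After op 5 (redo): buf='baz' undo_depth=1 redo_depth=0
After op 6 (undo): buf='(empty)' undo_depth=0 redo_depth=1
After op 7 (type): buf='abc' undo_depth=1 redo_depth=0
After op 8 (delete): buf='a' undo_depth=2 redo_depth=0
After op 9 (type): buf='abar' undo_depth=3 redo_depth=0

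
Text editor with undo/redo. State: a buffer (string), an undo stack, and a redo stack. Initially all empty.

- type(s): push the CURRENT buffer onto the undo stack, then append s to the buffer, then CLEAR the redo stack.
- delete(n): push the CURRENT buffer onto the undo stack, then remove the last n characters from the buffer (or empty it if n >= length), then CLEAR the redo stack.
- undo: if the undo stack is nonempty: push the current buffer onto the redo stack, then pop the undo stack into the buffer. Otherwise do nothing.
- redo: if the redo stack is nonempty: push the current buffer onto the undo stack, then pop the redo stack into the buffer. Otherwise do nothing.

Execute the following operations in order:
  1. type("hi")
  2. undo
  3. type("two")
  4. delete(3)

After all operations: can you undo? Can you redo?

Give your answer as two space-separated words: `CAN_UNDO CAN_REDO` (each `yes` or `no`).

Answer: yes no

Derivation:
After op 1 (type): buf='hi' undo_depth=1 redo_depth=0
After op 2 (undo): buf='(empty)' undo_depth=0 redo_depth=1
After op 3 (type): buf='two' undo_depth=1 redo_depth=0
After op 4 (delete): buf='(empty)' undo_depth=2 redo_depth=0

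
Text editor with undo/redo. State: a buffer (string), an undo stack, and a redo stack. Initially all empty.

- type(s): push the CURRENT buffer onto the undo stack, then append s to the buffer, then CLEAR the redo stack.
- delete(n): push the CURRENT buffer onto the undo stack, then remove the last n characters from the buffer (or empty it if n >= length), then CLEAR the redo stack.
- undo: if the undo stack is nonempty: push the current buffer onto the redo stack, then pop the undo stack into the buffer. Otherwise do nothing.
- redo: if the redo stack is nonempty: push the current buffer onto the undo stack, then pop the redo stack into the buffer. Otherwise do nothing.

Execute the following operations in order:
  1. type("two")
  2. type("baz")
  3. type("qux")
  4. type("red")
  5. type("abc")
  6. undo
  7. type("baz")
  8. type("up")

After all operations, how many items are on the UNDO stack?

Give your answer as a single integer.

Answer: 6

Derivation:
After op 1 (type): buf='two' undo_depth=1 redo_depth=0
After op 2 (type): buf='twobaz' undo_depth=2 redo_depth=0
After op 3 (type): buf='twobazqux' undo_depth=3 redo_depth=0
After op 4 (type): buf='twobazquxred' undo_depth=4 redo_depth=0
After op 5 (type): buf='twobazquxredabc' undo_depth=5 redo_depth=0
After op 6 (undo): buf='twobazquxred' undo_depth=4 redo_depth=1
After op 7 (type): buf='twobazquxredbaz' undo_depth=5 redo_depth=0
After op 8 (type): buf='twobazquxredbazup' undo_depth=6 redo_depth=0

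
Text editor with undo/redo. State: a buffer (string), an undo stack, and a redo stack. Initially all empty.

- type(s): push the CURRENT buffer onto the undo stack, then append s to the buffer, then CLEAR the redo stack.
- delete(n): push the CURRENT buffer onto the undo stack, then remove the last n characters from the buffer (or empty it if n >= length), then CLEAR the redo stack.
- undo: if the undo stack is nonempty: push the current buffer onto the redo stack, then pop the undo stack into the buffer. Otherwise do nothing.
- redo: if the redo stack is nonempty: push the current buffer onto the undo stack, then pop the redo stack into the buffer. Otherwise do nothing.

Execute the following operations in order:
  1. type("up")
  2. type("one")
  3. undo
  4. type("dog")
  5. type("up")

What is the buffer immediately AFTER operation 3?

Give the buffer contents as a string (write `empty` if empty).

Answer: up

Derivation:
After op 1 (type): buf='up' undo_depth=1 redo_depth=0
After op 2 (type): buf='upone' undo_depth=2 redo_depth=0
After op 3 (undo): buf='up' undo_depth=1 redo_depth=1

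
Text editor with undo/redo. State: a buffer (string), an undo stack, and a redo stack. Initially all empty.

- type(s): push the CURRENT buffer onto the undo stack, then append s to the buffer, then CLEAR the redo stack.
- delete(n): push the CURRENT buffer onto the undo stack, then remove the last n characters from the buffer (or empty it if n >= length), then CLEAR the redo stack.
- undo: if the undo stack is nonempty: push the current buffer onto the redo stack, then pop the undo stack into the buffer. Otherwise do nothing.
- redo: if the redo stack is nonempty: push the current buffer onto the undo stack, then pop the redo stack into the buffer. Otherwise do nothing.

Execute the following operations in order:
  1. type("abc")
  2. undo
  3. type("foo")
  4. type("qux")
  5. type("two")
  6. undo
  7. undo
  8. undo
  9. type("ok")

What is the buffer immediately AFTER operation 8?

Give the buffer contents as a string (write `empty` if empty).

Answer: empty

Derivation:
After op 1 (type): buf='abc' undo_depth=1 redo_depth=0
After op 2 (undo): buf='(empty)' undo_depth=0 redo_depth=1
After op 3 (type): buf='foo' undo_depth=1 redo_depth=0
After op 4 (type): buf='fooqux' undo_depth=2 redo_depth=0
After op 5 (type): buf='fooquxtwo' undo_depth=3 redo_depth=0
After op 6 (undo): buf='fooqux' undo_depth=2 redo_depth=1
After op 7 (undo): buf='foo' undo_depth=1 redo_depth=2
After op 8 (undo): buf='(empty)' undo_depth=0 redo_depth=3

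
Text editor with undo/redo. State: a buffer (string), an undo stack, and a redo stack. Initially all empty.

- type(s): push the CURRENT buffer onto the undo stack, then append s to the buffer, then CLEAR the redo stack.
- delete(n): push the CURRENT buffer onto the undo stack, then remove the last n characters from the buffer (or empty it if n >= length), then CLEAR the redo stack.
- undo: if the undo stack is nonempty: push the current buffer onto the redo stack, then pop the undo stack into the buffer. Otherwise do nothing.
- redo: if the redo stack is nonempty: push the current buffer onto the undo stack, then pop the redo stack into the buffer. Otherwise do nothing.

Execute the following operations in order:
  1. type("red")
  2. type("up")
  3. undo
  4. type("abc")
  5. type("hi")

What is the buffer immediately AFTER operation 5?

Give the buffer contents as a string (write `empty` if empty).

After op 1 (type): buf='red' undo_depth=1 redo_depth=0
After op 2 (type): buf='redup' undo_depth=2 redo_depth=0
After op 3 (undo): buf='red' undo_depth=1 redo_depth=1
After op 4 (type): buf='redabc' undo_depth=2 redo_depth=0
After op 5 (type): buf='redabchi' undo_depth=3 redo_depth=0

Answer: redabchi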